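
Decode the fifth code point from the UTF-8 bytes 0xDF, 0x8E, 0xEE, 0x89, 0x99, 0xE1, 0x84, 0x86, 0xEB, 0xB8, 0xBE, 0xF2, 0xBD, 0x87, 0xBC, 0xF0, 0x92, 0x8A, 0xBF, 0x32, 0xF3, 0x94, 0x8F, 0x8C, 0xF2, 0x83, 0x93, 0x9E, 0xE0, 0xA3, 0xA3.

U+BD1FC

Offset 0: leading byte 0xDF = 11011111 → 2-byte char #1 = DF 8E.
Offset 2: leading byte 0xEE = 11101110 → 3-byte char #2 = EE 89 99.
Offset 5: leading byte 0xE1 = 11100001 → 3-byte char #3 = E1 84 86.
Offset 8: leading byte 0xEB = 11101011 → 3-byte char #4 = EB B8 BE.
Offset 11: leading byte 0xF2 = 11110010 → 4-byte char #5 = F2 BD 87 BC.
Leading byte 0xF2 = 11110010 matches 11110xxx → 4-byte sequence.
Byte 1: 0xF2 = 11110010, payload 010 (3 bits).
Byte 2: 0xBD = 10111101 (10xxxxxx ✓), payload 111101.
Byte 3: 0x87 = 10000111 (10xxxxxx ✓), payload 000111.
Byte 4: 0xBC = 10111100 (10xxxxxx ✓), payload 111100.
Concatenate: 010111101000111111100 = 0xBD1FC (21 bits → U+BD1FC).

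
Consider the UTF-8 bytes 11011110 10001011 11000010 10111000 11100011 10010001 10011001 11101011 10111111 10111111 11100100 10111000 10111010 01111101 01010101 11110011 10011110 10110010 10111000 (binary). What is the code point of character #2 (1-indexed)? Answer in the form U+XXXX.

Offset 0: leading byte 0xDE = 11011110 → 2-byte char #1 = DE 8B.
Offset 2: leading byte 0xC2 = 11000010 → 2-byte char #2 = C2 B8.
Leading byte 0xC2 = 11000010 matches 110xxxxx → 2-byte sequence.
Byte 1: 0xC2 = 11000010, payload 00010 (5 bits).
Byte 2: 0xB8 = 10111000 (10xxxxxx ✓), payload 111000.
Concatenate: 00010111000 = 0xB8 (11 bits → U+00B8).

U+00B8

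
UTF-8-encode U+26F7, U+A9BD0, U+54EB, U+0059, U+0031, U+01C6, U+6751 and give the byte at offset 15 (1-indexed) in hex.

1-indexed offset 15 is 0-indexed offset 14.
U+26F7 → 3-byte form E2 9B B7 at offsets 0–2.
U+A9BD0 → 4-byte form F2 A9 AF 90 at offsets 3–6.
U+54EB → 3-byte form E5 93 AB at offsets 7–9.
U+0059 → 1-byte form 59 at offsets 10–10.
U+0031 → 1-byte form 31 at offsets 11–11.
U+01C6 → 2-byte form C7 86 at offsets 12–13.
U+6751 → 3-byte form E6 9D 91 at offsets 14–16.
Offset 14 falls in char 7's range; it's byte 1 of E6 9D 91 = 0xE6.

0xE6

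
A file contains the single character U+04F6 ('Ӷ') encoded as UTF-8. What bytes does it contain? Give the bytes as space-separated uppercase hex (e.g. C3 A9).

U+04F6 = 0x4F6 = 1270 decimal. In range U+0080–U+07FF → 2-byte form: 110xxxxx 10xxxxxx.
Binary (11 bits): 10011110110.
Split 5+6: 10011 | 110110.
Byte 1: 11010011 = 0xD3.
Byte 2: 10110110 = 0xB6.

D3 B6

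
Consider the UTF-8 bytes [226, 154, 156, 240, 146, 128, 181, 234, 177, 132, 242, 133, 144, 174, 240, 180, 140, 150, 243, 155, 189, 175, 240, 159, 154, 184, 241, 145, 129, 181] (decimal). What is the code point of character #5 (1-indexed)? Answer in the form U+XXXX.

U+34316

Offset 0: leading byte 0xE2 = 11100010 → 3-byte char #1 = E2 9A 9C.
Offset 3: leading byte 0xF0 = 11110000 → 4-byte char #2 = F0 92 80 B5.
Offset 7: leading byte 0xEA = 11101010 → 3-byte char #3 = EA B1 84.
Offset 10: leading byte 0xF2 = 11110010 → 4-byte char #4 = F2 85 90 AE.
Offset 14: leading byte 0xF0 = 11110000 → 4-byte char #5 = F0 B4 8C 96.
Leading byte 0xF0 = 11110000 matches 11110xxx → 4-byte sequence.
Byte 1: 0xF0 = 11110000, payload 000 (3 bits).
Byte 2: 0xB4 = 10110100 (10xxxxxx ✓), payload 110100.
Byte 3: 0x8C = 10001100 (10xxxxxx ✓), payload 001100.
Byte 4: 0x96 = 10010110 (10xxxxxx ✓), payload 010110.
Concatenate: 000110100001100010110 = 0x34316 (21 bits → U+34316).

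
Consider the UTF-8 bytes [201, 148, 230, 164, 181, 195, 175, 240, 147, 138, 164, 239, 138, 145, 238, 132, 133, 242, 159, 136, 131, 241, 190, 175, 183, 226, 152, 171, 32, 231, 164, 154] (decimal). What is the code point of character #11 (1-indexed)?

U+791A

Offset 0: leading byte 0xC9 = 11001001 → 2-byte char #1 = C9 94.
Offset 2: leading byte 0xE6 = 11100110 → 3-byte char #2 = E6 A4 B5.
Offset 5: leading byte 0xC3 = 11000011 → 2-byte char #3 = C3 AF.
Offset 7: leading byte 0xF0 = 11110000 → 4-byte char #4 = F0 93 8A A4.
Offset 11: leading byte 0xEF = 11101111 → 3-byte char #5 = EF 8A 91.
Offset 14: leading byte 0xEE = 11101110 → 3-byte char #6 = EE 84 85.
Offset 17: leading byte 0xF2 = 11110010 → 4-byte char #7 = F2 9F 88 83.
Offset 21: leading byte 0xF1 = 11110001 → 4-byte char #8 = F1 BE AF B7.
Offset 25: leading byte 0xE2 = 11100010 → 3-byte char #9 = E2 98 AB.
Offset 28: leading byte 0x20 = 00100000 → 1-byte char #10 = 20.
Offset 29: leading byte 0xE7 = 11100111 → 3-byte char #11 = E7 A4 9A.
Leading byte 0xE7 = 11100111 matches 1110xxxx → 3-byte sequence.
Byte 1: 0xE7 = 11100111, payload 0111 (4 bits).
Byte 2: 0xA4 = 10100100 (10xxxxxx ✓), payload 100100.
Byte 3: 0x9A = 10011010 (10xxxxxx ✓), payload 011010.
Concatenate: 0111100100011010 = 0x791A (16 bits → U+791A).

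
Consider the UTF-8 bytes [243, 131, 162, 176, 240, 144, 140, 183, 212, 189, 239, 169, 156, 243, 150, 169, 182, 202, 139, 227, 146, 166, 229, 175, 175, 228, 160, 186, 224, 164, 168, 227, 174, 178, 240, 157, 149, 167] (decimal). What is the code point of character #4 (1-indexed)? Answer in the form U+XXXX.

U+FA5C

Offset 0: leading byte 0xF3 = 11110011 → 4-byte char #1 = F3 83 A2 B0.
Offset 4: leading byte 0xF0 = 11110000 → 4-byte char #2 = F0 90 8C B7.
Offset 8: leading byte 0xD4 = 11010100 → 2-byte char #3 = D4 BD.
Offset 10: leading byte 0xEF = 11101111 → 3-byte char #4 = EF A9 9C.
Leading byte 0xEF = 11101111 matches 1110xxxx → 3-byte sequence.
Byte 1: 0xEF = 11101111, payload 1111 (4 bits).
Byte 2: 0xA9 = 10101001 (10xxxxxx ✓), payload 101001.
Byte 3: 0x9C = 10011100 (10xxxxxx ✓), payload 011100.
Concatenate: 1111101001011100 = 0xFA5C (16 bits → U+FA5C).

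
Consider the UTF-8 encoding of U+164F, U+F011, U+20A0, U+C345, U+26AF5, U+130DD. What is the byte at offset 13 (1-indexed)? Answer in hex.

0xF0

1-indexed offset 13 is 0-indexed offset 12.
U+164F → 3-byte form E1 99 8F at offsets 0–2.
U+F011 → 3-byte form EF 80 91 at offsets 3–5.
U+20A0 → 3-byte form E2 82 A0 at offsets 6–8.
U+C345 → 3-byte form EC 8D 85 at offsets 9–11.
U+26AF5 → 4-byte form F0 A6 AB B5 at offsets 12–15.
Offset 12 falls in char 5's range; it's byte 1 of F0 A6 AB B5 = 0xF0.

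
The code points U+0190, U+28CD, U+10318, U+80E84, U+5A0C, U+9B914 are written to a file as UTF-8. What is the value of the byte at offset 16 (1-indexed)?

1-indexed offset 16 is 0-indexed offset 15.
U+0190 → 2-byte form C6 90 at offsets 0–1.
U+28CD → 3-byte form E2 A3 8D at offsets 2–4.
U+10318 → 4-byte form F0 90 8C 98 at offsets 5–8.
U+80E84 → 4-byte form F2 80 BA 84 at offsets 9–12.
U+5A0C → 3-byte form E5 A8 8C at offsets 13–15.
Offset 15 falls in char 5's range; it's byte 3 of E5 A8 8C = 0x8C.

0x8C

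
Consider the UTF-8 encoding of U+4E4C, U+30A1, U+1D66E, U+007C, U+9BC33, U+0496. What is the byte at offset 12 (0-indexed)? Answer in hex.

U+4E4C → 3-byte form E4 B9 8C at offsets 0–2.
U+30A1 → 3-byte form E3 82 A1 at offsets 3–5.
U+1D66E → 4-byte form F0 9D 99 AE at offsets 6–9.
U+007C → 1-byte form 7C at offsets 10–10.
U+9BC33 → 4-byte form F2 9B B0 B3 at offsets 11–14.
Offset 12 falls in char 5's range; it's byte 2 of F2 9B B0 B3 = 0x9B.

0x9B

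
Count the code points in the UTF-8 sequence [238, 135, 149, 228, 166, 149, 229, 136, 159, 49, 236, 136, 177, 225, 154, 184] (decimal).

Byte at offset 0: 0xEE = 11101110 → 3-byte char (#1). Advance 3.
Byte at offset 3: 0xE4 = 11100100 → 3-byte char (#2). Advance 3.
Byte at offset 6: 0xE5 = 11100101 → 3-byte char (#3). Advance 3.
Byte at offset 9: 0x31 = 00110001 → 1-byte char (#4). Advance 1.
Byte at offset 10: 0xEC = 11101100 → 3-byte char (#5). Advance 3.
Byte at offset 13: 0xE1 = 11100001 → 3-byte char (#6). Advance 3.
Reached end at offset 16 after 6 code points.

6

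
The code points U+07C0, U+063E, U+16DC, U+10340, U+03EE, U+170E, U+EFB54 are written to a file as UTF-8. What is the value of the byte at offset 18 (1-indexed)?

1-indexed offset 18 is 0-indexed offset 17.
U+07C0 → 2-byte form DF 80 at offsets 0–1.
U+063E → 2-byte form D8 BE at offsets 2–3.
U+16DC → 3-byte form E1 9B 9C at offsets 4–6.
U+10340 → 4-byte form F0 90 8D 80 at offsets 7–10.
U+03EE → 2-byte form CF AE at offsets 11–12.
U+170E → 3-byte form E1 9C 8E at offsets 13–15.
U+EFB54 → 4-byte form F3 AF AD 94 at offsets 16–19.
Offset 17 falls in char 7's range; it's byte 2 of F3 AF AD 94 = 0xAF.

0xAF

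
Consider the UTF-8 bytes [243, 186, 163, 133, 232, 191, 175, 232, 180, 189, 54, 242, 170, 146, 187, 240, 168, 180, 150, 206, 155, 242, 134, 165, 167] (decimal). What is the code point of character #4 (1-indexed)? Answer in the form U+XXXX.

Offset 0: leading byte 0xF3 = 11110011 → 4-byte char #1 = F3 BA A3 85.
Offset 4: leading byte 0xE8 = 11101000 → 3-byte char #2 = E8 BF AF.
Offset 7: leading byte 0xE8 = 11101000 → 3-byte char #3 = E8 B4 BD.
Offset 10: leading byte 0x36 = 00110110 → 1-byte char #4 = 36.
Leading byte 0x36 = 00110110 matches 0xxxxxxx → 1-byte sequence.
Byte 1: 0x36 = 00110110, payload 0110110 (7 bits).
Concatenate: 0110110 = 0x36 (7 bits → U+0036).

U+0036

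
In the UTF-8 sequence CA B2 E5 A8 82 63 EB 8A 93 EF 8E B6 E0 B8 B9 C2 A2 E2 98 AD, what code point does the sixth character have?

Offset 0: leading byte 0xCA = 11001010 → 2-byte char #1 = CA B2.
Offset 2: leading byte 0xE5 = 11100101 → 3-byte char #2 = E5 A8 82.
Offset 5: leading byte 0x63 = 01100011 → 1-byte char #3 = 63.
Offset 6: leading byte 0xEB = 11101011 → 3-byte char #4 = EB 8A 93.
Offset 9: leading byte 0xEF = 11101111 → 3-byte char #5 = EF 8E B6.
Offset 12: leading byte 0xE0 = 11100000 → 3-byte char #6 = E0 B8 B9.
Leading byte 0xE0 = 11100000 matches 1110xxxx → 3-byte sequence.
Byte 1: 0xE0 = 11100000, payload 0000 (4 bits).
Byte 2: 0xB8 = 10111000 (10xxxxxx ✓), payload 111000.
Byte 3: 0xB9 = 10111001 (10xxxxxx ✓), payload 111001.
Concatenate: 0000111000111001 = 0xE39 (16 bits → U+0E39).

U+0E39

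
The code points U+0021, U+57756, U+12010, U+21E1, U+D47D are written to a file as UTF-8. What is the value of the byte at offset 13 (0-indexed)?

0x91

U+0021 → 1-byte form 21 at offsets 0–0.
U+57756 → 4-byte form F1 97 9D 96 at offsets 1–4.
U+12010 → 4-byte form F0 92 80 90 at offsets 5–8.
U+21E1 → 3-byte form E2 87 A1 at offsets 9–11.
U+D47D → 3-byte form ED 91 BD at offsets 12–14.
Offset 13 falls in char 5's range; it's byte 2 of ED 91 BD = 0x91.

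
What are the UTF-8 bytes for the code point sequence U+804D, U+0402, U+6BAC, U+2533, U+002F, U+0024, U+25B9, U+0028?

E8 81 8D D0 82 E6 AE AC E2 94 B3 2F 24 E2 96 B9 28

U+804D: 3-byte form → E8 81 8D.
U+0402: 2-byte form → D0 82.
U+6BAC: 3-byte form → E6 AE AC.
U+2533: 3-byte form → E2 94 B3.
U+002F: 1-byte form → 2F.
U+0024: 1-byte form → 24.
U+25B9: 3-byte form → E2 96 B9.
U+0028: 1-byte form → 28.
Concatenated (17 bytes): E8 81 8D D0 82 E6 AE AC E2 94 B3 2F 24 E2 96 B9 28.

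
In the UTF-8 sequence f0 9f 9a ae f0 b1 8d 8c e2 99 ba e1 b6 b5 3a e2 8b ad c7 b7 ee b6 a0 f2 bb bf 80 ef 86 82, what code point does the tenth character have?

Offset 0: leading byte 0xF0 = 11110000 → 4-byte char #1 = F0 9F 9A AE.
Offset 4: leading byte 0xF0 = 11110000 → 4-byte char #2 = F0 B1 8D 8C.
Offset 8: leading byte 0xE2 = 11100010 → 3-byte char #3 = E2 99 BA.
Offset 11: leading byte 0xE1 = 11100001 → 3-byte char #4 = E1 B6 B5.
Offset 14: leading byte 0x3A = 00111010 → 1-byte char #5 = 3A.
Offset 15: leading byte 0xE2 = 11100010 → 3-byte char #6 = E2 8B AD.
Offset 18: leading byte 0xC7 = 11000111 → 2-byte char #7 = C7 B7.
Offset 20: leading byte 0xEE = 11101110 → 3-byte char #8 = EE B6 A0.
Offset 23: leading byte 0xF2 = 11110010 → 4-byte char #9 = F2 BB BF 80.
Offset 27: leading byte 0xEF = 11101111 → 3-byte char #10 = EF 86 82.
Leading byte 0xEF = 11101111 matches 1110xxxx → 3-byte sequence.
Byte 1: 0xEF = 11101111, payload 1111 (4 bits).
Byte 2: 0x86 = 10000110 (10xxxxxx ✓), payload 000110.
Byte 3: 0x82 = 10000010 (10xxxxxx ✓), payload 000010.
Concatenate: 1111000110000010 = 0xF182 (16 bits → U+F182).

U+F182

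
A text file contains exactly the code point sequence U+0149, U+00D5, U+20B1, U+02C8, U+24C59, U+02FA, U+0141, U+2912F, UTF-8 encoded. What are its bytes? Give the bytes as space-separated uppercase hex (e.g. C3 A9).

U+0149: 2-byte form → C5 89.
U+00D5: 2-byte form → C3 95.
U+20B1: 3-byte form → E2 82 B1.
U+02C8: 2-byte form → CB 88.
U+24C59: 4-byte form → F0 A4 B1 99.
U+02FA: 2-byte form → CB BA.
U+0141: 2-byte form → C5 81.
U+2912F: 4-byte form → F0 A9 84 AF.
Concatenated (21 bytes): C5 89 C3 95 E2 82 B1 CB 88 F0 A4 B1 99 CB BA C5 81 F0 A9 84 AF.

C5 89 C3 95 E2 82 B1 CB 88 F0 A4 B1 99 CB BA C5 81 F0 A9 84 AF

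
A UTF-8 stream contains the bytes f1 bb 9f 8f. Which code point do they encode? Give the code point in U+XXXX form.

Leading byte 0xF1 = 11110001 matches 11110xxx → 4-byte sequence.
Byte 1: 0xF1 = 11110001, payload 001 (3 bits).
Byte 2: 0xBB = 10111011 (10xxxxxx ✓), payload 111011.
Byte 3: 0x9F = 10011111 (10xxxxxx ✓), payload 011111.
Byte 4: 0x8F = 10001111 (10xxxxxx ✓), payload 001111.
Concatenate: 001111011011111001111 = 0x7B7CF (21 bits → U+7B7CF).

U+7B7CF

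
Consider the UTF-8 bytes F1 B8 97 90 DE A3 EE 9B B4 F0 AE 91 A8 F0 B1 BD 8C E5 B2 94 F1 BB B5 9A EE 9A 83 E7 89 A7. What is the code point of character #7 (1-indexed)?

U+7BD5A

Offset 0: leading byte 0xF1 = 11110001 → 4-byte char #1 = F1 B8 97 90.
Offset 4: leading byte 0xDE = 11011110 → 2-byte char #2 = DE A3.
Offset 6: leading byte 0xEE = 11101110 → 3-byte char #3 = EE 9B B4.
Offset 9: leading byte 0xF0 = 11110000 → 4-byte char #4 = F0 AE 91 A8.
Offset 13: leading byte 0xF0 = 11110000 → 4-byte char #5 = F0 B1 BD 8C.
Offset 17: leading byte 0xE5 = 11100101 → 3-byte char #6 = E5 B2 94.
Offset 20: leading byte 0xF1 = 11110001 → 4-byte char #7 = F1 BB B5 9A.
Leading byte 0xF1 = 11110001 matches 11110xxx → 4-byte sequence.
Byte 1: 0xF1 = 11110001, payload 001 (3 bits).
Byte 2: 0xBB = 10111011 (10xxxxxx ✓), payload 111011.
Byte 3: 0xB5 = 10110101 (10xxxxxx ✓), payload 110101.
Byte 4: 0x9A = 10011010 (10xxxxxx ✓), payload 011010.
Concatenate: 001111011110101011010 = 0x7BD5A (21 bits → U+7BD5A).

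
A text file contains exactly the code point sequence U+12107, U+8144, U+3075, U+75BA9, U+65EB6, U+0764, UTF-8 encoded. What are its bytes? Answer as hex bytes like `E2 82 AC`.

F0 92 84 87 E8 85 84 E3 81 B5 F1 B5 AE A9 F1 A5 BA B6 DD A4

U+12107: 4-byte form → F0 92 84 87.
U+8144: 3-byte form → E8 85 84.
U+3075: 3-byte form → E3 81 B5.
U+75BA9: 4-byte form → F1 B5 AE A9.
U+65EB6: 4-byte form → F1 A5 BA B6.
U+0764: 2-byte form → DD A4.
Concatenated (20 bytes): F0 92 84 87 E8 85 84 E3 81 B5 F1 B5 AE A9 F1 A5 BA B6 DD A4.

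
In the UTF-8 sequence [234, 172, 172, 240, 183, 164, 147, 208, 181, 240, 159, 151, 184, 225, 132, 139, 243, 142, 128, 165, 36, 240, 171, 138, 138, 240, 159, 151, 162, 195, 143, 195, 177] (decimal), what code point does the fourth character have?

Offset 0: leading byte 0xEA = 11101010 → 3-byte char #1 = EA AC AC.
Offset 3: leading byte 0xF0 = 11110000 → 4-byte char #2 = F0 B7 A4 93.
Offset 7: leading byte 0xD0 = 11010000 → 2-byte char #3 = D0 B5.
Offset 9: leading byte 0xF0 = 11110000 → 4-byte char #4 = F0 9F 97 B8.
Leading byte 0xF0 = 11110000 matches 11110xxx → 4-byte sequence.
Byte 1: 0xF0 = 11110000, payload 000 (3 bits).
Byte 2: 0x9F = 10011111 (10xxxxxx ✓), payload 011111.
Byte 3: 0x97 = 10010111 (10xxxxxx ✓), payload 010111.
Byte 4: 0xB8 = 10111000 (10xxxxxx ✓), payload 111000.
Concatenate: 000011111010111111000 = 0x1F5F8 (21 bits → U+1F5F8).

U+1F5F8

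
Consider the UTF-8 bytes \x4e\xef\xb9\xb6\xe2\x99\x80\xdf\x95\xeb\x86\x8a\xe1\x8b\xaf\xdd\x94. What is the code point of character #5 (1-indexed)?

U+B18A

Offset 0: leading byte 0x4E = 01001110 → 1-byte char #1 = 4E.
Offset 1: leading byte 0xEF = 11101111 → 3-byte char #2 = EF B9 B6.
Offset 4: leading byte 0xE2 = 11100010 → 3-byte char #3 = E2 99 80.
Offset 7: leading byte 0xDF = 11011111 → 2-byte char #4 = DF 95.
Offset 9: leading byte 0xEB = 11101011 → 3-byte char #5 = EB 86 8A.
Leading byte 0xEB = 11101011 matches 1110xxxx → 3-byte sequence.
Byte 1: 0xEB = 11101011, payload 1011 (4 bits).
Byte 2: 0x86 = 10000110 (10xxxxxx ✓), payload 000110.
Byte 3: 0x8A = 10001010 (10xxxxxx ✓), payload 001010.
Concatenate: 1011000110001010 = 0xB18A (16 bits → U+B18A).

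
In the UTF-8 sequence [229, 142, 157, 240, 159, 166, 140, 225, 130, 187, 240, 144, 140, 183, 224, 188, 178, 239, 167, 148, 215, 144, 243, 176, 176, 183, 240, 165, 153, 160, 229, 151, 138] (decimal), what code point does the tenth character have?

U+55CA

Offset 0: leading byte 0xE5 = 11100101 → 3-byte char #1 = E5 8E 9D.
Offset 3: leading byte 0xF0 = 11110000 → 4-byte char #2 = F0 9F A6 8C.
Offset 7: leading byte 0xE1 = 11100001 → 3-byte char #3 = E1 82 BB.
Offset 10: leading byte 0xF0 = 11110000 → 4-byte char #4 = F0 90 8C B7.
Offset 14: leading byte 0xE0 = 11100000 → 3-byte char #5 = E0 BC B2.
Offset 17: leading byte 0xEF = 11101111 → 3-byte char #6 = EF A7 94.
Offset 20: leading byte 0xD7 = 11010111 → 2-byte char #7 = D7 90.
Offset 22: leading byte 0xF3 = 11110011 → 4-byte char #8 = F3 B0 B0 B7.
Offset 26: leading byte 0xF0 = 11110000 → 4-byte char #9 = F0 A5 99 A0.
Offset 30: leading byte 0xE5 = 11100101 → 3-byte char #10 = E5 97 8A.
Leading byte 0xE5 = 11100101 matches 1110xxxx → 3-byte sequence.
Byte 1: 0xE5 = 11100101, payload 0101 (4 bits).
Byte 2: 0x97 = 10010111 (10xxxxxx ✓), payload 010111.
Byte 3: 0x8A = 10001010 (10xxxxxx ✓), payload 001010.
Concatenate: 0101010111001010 = 0x55CA (16 bits → U+55CA).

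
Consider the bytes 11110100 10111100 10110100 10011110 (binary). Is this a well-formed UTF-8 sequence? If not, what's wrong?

Leading byte 0xF4 = 11110100 → 4-byte form.
Payload = 0x13CD1E, which exceeds U+10FFFF, the maximum Unicode code point. (Leading bytes F5–FF, or F4 followed by ≥ 0x90, are invalid.)

invalid (encodes a value above U+10FFFF)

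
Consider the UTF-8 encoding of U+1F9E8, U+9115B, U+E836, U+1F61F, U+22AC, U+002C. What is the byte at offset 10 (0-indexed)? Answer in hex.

U+1F9E8 → 4-byte form F0 9F A7 A8 at offsets 0–3.
U+9115B → 4-byte form F2 91 85 9B at offsets 4–7.
U+E836 → 3-byte form EE A0 B6 at offsets 8–10.
Offset 10 falls in char 3's range; it's byte 3 of EE A0 B6 = 0xB6.

0xB6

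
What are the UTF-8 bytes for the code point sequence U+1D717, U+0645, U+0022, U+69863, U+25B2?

F0 9D 9C 97 D9 85 22 F1 A9 A1 A3 E2 96 B2

U+1D717: 4-byte form → F0 9D 9C 97.
U+0645: 2-byte form → D9 85.
U+0022: 1-byte form → 22.
U+69863: 4-byte form → F1 A9 A1 A3.
U+25B2: 3-byte form → E2 96 B2.
Concatenated (14 bytes): F0 9D 9C 97 D9 85 22 F1 A9 A1 A3 E2 96 B2.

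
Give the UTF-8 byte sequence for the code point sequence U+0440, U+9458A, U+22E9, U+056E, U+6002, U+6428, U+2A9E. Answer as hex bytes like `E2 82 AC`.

U+0440: 2-byte form → D1 80.
U+9458A: 4-byte form → F2 94 96 8A.
U+22E9: 3-byte form → E2 8B A9.
U+056E: 2-byte form → D5 AE.
U+6002: 3-byte form → E6 80 82.
U+6428: 3-byte form → E6 90 A8.
U+2A9E: 3-byte form → E2 AA 9E.
Concatenated (20 bytes): D1 80 F2 94 96 8A E2 8B A9 D5 AE E6 80 82 E6 90 A8 E2 AA 9E.

D1 80 F2 94 96 8A E2 8B A9 D5 AE E6 80 82 E6 90 A8 E2 AA 9E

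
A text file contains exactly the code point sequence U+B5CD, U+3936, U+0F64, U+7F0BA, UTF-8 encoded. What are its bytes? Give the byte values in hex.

EB 97 8D E3 A4 B6 E0 BD A4 F1 BF 82 BA

U+B5CD: 3-byte form → EB 97 8D.
U+3936: 3-byte form → E3 A4 B6.
U+0F64: 3-byte form → E0 BD A4.
U+7F0BA: 4-byte form → F1 BF 82 BA.
Concatenated (13 bytes): EB 97 8D E3 A4 B6 E0 BD A4 F1 BF 82 BA.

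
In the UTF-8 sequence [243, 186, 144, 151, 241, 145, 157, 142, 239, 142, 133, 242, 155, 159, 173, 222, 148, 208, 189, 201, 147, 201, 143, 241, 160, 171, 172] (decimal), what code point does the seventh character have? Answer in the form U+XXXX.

U+0253

Offset 0: leading byte 0xF3 = 11110011 → 4-byte char #1 = F3 BA 90 97.
Offset 4: leading byte 0xF1 = 11110001 → 4-byte char #2 = F1 91 9D 8E.
Offset 8: leading byte 0xEF = 11101111 → 3-byte char #3 = EF 8E 85.
Offset 11: leading byte 0xF2 = 11110010 → 4-byte char #4 = F2 9B 9F AD.
Offset 15: leading byte 0xDE = 11011110 → 2-byte char #5 = DE 94.
Offset 17: leading byte 0xD0 = 11010000 → 2-byte char #6 = D0 BD.
Offset 19: leading byte 0xC9 = 11001001 → 2-byte char #7 = C9 93.
Leading byte 0xC9 = 11001001 matches 110xxxxx → 2-byte sequence.
Byte 1: 0xC9 = 11001001, payload 01001 (5 bits).
Byte 2: 0x93 = 10010011 (10xxxxxx ✓), payload 010011.
Concatenate: 01001010011 = 0x253 (11 bits → U+0253).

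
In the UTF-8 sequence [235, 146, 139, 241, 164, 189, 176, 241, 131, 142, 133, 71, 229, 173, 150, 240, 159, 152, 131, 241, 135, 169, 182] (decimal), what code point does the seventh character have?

Offset 0: leading byte 0xEB = 11101011 → 3-byte char #1 = EB 92 8B.
Offset 3: leading byte 0xF1 = 11110001 → 4-byte char #2 = F1 A4 BD B0.
Offset 7: leading byte 0xF1 = 11110001 → 4-byte char #3 = F1 83 8E 85.
Offset 11: leading byte 0x47 = 01000111 → 1-byte char #4 = 47.
Offset 12: leading byte 0xE5 = 11100101 → 3-byte char #5 = E5 AD 96.
Offset 15: leading byte 0xF0 = 11110000 → 4-byte char #6 = F0 9F 98 83.
Offset 19: leading byte 0xF1 = 11110001 → 4-byte char #7 = F1 87 A9 B6.
Leading byte 0xF1 = 11110001 matches 11110xxx → 4-byte sequence.
Byte 1: 0xF1 = 11110001, payload 001 (3 bits).
Byte 2: 0x87 = 10000111 (10xxxxxx ✓), payload 000111.
Byte 3: 0xA9 = 10101001 (10xxxxxx ✓), payload 101001.
Byte 4: 0xB6 = 10110110 (10xxxxxx ✓), payload 110110.
Concatenate: 001000111101001110110 = 0x47A76 (21 bits → U+47A76).

U+47A76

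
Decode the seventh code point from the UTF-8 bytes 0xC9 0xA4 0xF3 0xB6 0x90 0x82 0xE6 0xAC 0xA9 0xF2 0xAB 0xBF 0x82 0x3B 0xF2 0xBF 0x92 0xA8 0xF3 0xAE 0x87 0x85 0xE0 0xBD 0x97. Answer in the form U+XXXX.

Offset 0: leading byte 0xC9 = 11001001 → 2-byte char #1 = C9 A4.
Offset 2: leading byte 0xF3 = 11110011 → 4-byte char #2 = F3 B6 90 82.
Offset 6: leading byte 0xE6 = 11100110 → 3-byte char #3 = E6 AC A9.
Offset 9: leading byte 0xF2 = 11110010 → 4-byte char #4 = F2 AB BF 82.
Offset 13: leading byte 0x3B = 00111011 → 1-byte char #5 = 3B.
Offset 14: leading byte 0xF2 = 11110010 → 4-byte char #6 = F2 BF 92 A8.
Offset 18: leading byte 0xF3 = 11110011 → 4-byte char #7 = F3 AE 87 85.
Leading byte 0xF3 = 11110011 matches 11110xxx → 4-byte sequence.
Byte 1: 0xF3 = 11110011, payload 011 (3 bits).
Byte 2: 0xAE = 10101110 (10xxxxxx ✓), payload 101110.
Byte 3: 0x87 = 10000111 (10xxxxxx ✓), payload 000111.
Byte 4: 0x85 = 10000101 (10xxxxxx ✓), payload 000101.
Concatenate: 011101110000111000101 = 0xEE1C5 (21 bits → U+EE1C5).

U+EE1C5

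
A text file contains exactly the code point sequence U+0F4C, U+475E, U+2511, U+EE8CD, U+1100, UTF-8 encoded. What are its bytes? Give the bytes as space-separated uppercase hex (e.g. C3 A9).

E0 BD 8C E4 9D 9E E2 94 91 F3 AE A3 8D E1 84 80

U+0F4C: 3-byte form → E0 BD 8C.
U+475E: 3-byte form → E4 9D 9E.
U+2511: 3-byte form → E2 94 91.
U+EE8CD: 4-byte form → F3 AE A3 8D.
U+1100: 3-byte form → E1 84 80.
Concatenated (16 bytes): E0 BD 8C E4 9D 9E E2 94 91 F3 AE A3 8D E1 84 80.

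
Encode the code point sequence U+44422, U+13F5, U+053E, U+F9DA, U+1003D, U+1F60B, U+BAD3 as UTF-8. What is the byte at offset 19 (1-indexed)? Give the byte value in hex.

0x98

1-indexed offset 19 is 0-indexed offset 18.
U+44422 → 4-byte form F1 84 90 A2 at offsets 0–3.
U+13F5 → 3-byte form E1 8F B5 at offsets 4–6.
U+053E → 2-byte form D4 BE at offsets 7–8.
U+F9DA → 3-byte form EF A7 9A at offsets 9–11.
U+1003D → 4-byte form F0 90 80 BD at offsets 12–15.
U+1F60B → 4-byte form F0 9F 98 8B at offsets 16–19.
Offset 18 falls in char 6's range; it's byte 3 of F0 9F 98 8B = 0x98.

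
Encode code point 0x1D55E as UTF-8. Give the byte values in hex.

F0 9D 95 9E

U+1D55E = 0x1D55E = 120158 decimal. In range U+10000–U+10FFFF → 4-byte form: 11110xxx 10xxxxxx 10xxxxxx 10xxxxxx.
Binary (21 bits): 000011101010101011110.
Split 3+6+6+6: 000 | 011101 | 010101 | 011110.
Byte 1: 11110000 = 0xF0.
Byte 2: 10011101 = 0x9D.
Byte 3: 10010101 = 0x95.
Byte 4: 10011110 = 0x9E.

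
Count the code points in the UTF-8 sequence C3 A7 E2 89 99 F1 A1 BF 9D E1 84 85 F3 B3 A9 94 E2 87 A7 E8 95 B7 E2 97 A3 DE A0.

9

Byte at offset 0: 0xC3 = 11000011 → 2-byte char (#1). Advance 2.
Byte at offset 2: 0xE2 = 11100010 → 3-byte char (#2). Advance 3.
Byte at offset 5: 0xF1 = 11110001 → 4-byte char (#3). Advance 4.
Byte at offset 9: 0xE1 = 11100001 → 3-byte char (#4). Advance 3.
Byte at offset 12: 0xF3 = 11110011 → 4-byte char (#5). Advance 4.
Byte at offset 16: 0xE2 = 11100010 → 3-byte char (#6). Advance 3.
Byte at offset 19: 0xE8 = 11101000 → 3-byte char (#7). Advance 3.
Byte at offset 22: 0xE2 = 11100010 → 3-byte char (#8). Advance 3.
Byte at offset 25: 0xDE = 11011110 → 2-byte char (#9). Advance 2.
Reached end at offset 27 after 9 code points.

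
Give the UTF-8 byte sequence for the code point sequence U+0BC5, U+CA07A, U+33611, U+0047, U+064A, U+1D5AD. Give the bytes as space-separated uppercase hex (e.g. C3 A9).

E0 AF 85 F3 8A 81 BA F0 B3 98 91 47 D9 8A F0 9D 96 AD

U+0BC5: 3-byte form → E0 AF 85.
U+CA07A: 4-byte form → F3 8A 81 BA.
U+33611: 4-byte form → F0 B3 98 91.
U+0047: 1-byte form → 47.
U+064A: 2-byte form → D9 8A.
U+1D5AD: 4-byte form → F0 9D 96 AD.
Concatenated (18 bytes): E0 AF 85 F3 8A 81 BA F0 B3 98 91 47 D9 8A F0 9D 96 AD.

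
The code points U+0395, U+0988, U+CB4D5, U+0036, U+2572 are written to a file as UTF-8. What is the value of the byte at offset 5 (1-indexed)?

0x88

1-indexed offset 5 is 0-indexed offset 4.
U+0395 → 2-byte form CE 95 at offsets 0–1.
U+0988 → 3-byte form E0 A6 88 at offsets 2–4.
Offset 4 falls in char 2's range; it's byte 3 of E0 A6 88 = 0x88.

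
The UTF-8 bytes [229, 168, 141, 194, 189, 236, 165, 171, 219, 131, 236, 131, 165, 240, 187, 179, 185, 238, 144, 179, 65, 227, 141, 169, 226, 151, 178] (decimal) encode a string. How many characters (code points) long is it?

Byte at offset 0: 0xE5 = 11100101 → 3-byte char (#1). Advance 3.
Byte at offset 3: 0xC2 = 11000010 → 2-byte char (#2). Advance 2.
Byte at offset 5: 0xEC = 11101100 → 3-byte char (#3). Advance 3.
Byte at offset 8: 0xDB = 11011011 → 2-byte char (#4). Advance 2.
Byte at offset 10: 0xEC = 11101100 → 3-byte char (#5). Advance 3.
Byte at offset 13: 0xF0 = 11110000 → 4-byte char (#6). Advance 4.
Byte at offset 17: 0xEE = 11101110 → 3-byte char (#7). Advance 3.
Byte at offset 20: 0x41 = 01000001 → 1-byte char (#8). Advance 1.
Byte at offset 21: 0xE3 = 11100011 → 3-byte char (#9). Advance 3.
Byte at offset 24: 0xE2 = 11100010 → 3-byte char (#10). Advance 3.
Reached end at offset 27 after 10 code points.

10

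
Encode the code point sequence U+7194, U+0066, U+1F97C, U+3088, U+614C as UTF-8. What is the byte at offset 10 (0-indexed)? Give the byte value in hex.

0x88

U+7194 → 3-byte form E7 86 94 at offsets 0–2.
U+0066 → 1-byte form 66 at offsets 3–3.
U+1F97C → 4-byte form F0 9F A5 BC at offsets 4–7.
U+3088 → 3-byte form E3 82 88 at offsets 8–10.
Offset 10 falls in char 4's range; it's byte 3 of E3 82 88 = 0x88.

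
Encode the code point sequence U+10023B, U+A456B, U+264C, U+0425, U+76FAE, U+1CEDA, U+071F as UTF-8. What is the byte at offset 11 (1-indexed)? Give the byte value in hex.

0x8C

1-indexed offset 11 is 0-indexed offset 10.
U+10023B → 4-byte form F4 80 88 BB at offsets 0–3.
U+A456B → 4-byte form F2 A4 95 AB at offsets 4–7.
U+264C → 3-byte form E2 99 8C at offsets 8–10.
Offset 10 falls in char 3's range; it's byte 3 of E2 99 8C = 0x8C.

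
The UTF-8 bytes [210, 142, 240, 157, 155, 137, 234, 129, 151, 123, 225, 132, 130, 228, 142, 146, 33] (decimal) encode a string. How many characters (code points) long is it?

7

Byte at offset 0: 0xD2 = 11010010 → 2-byte char (#1). Advance 2.
Byte at offset 2: 0xF0 = 11110000 → 4-byte char (#2). Advance 4.
Byte at offset 6: 0xEA = 11101010 → 3-byte char (#3). Advance 3.
Byte at offset 9: 0x7B = 01111011 → 1-byte char (#4). Advance 1.
Byte at offset 10: 0xE1 = 11100001 → 3-byte char (#5). Advance 3.
Byte at offset 13: 0xE4 = 11100100 → 3-byte char (#6). Advance 3.
Byte at offset 16: 0x21 = 00100001 → 1-byte char (#7). Advance 1.
Reached end at offset 17 after 7 code points.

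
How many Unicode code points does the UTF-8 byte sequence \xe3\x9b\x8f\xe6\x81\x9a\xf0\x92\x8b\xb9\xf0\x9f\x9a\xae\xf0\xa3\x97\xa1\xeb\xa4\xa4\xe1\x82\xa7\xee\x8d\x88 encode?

8

Byte at offset 0: 0xE3 = 11100011 → 3-byte char (#1). Advance 3.
Byte at offset 3: 0xE6 = 11100110 → 3-byte char (#2). Advance 3.
Byte at offset 6: 0xF0 = 11110000 → 4-byte char (#3). Advance 4.
Byte at offset 10: 0xF0 = 11110000 → 4-byte char (#4). Advance 4.
Byte at offset 14: 0xF0 = 11110000 → 4-byte char (#5). Advance 4.
Byte at offset 18: 0xEB = 11101011 → 3-byte char (#6). Advance 3.
Byte at offset 21: 0xE1 = 11100001 → 3-byte char (#7). Advance 3.
Byte at offset 24: 0xEE = 11101110 → 3-byte char (#8). Advance 3.
Reached end at offset 27 after 8 code points.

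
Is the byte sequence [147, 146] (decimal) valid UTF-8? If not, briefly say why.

invalid (continuation byte with no leading byte)

Byte 0x93 = 10010011 has the form 10xxxxxx — a continuation byte — but there is no preceding leading byte.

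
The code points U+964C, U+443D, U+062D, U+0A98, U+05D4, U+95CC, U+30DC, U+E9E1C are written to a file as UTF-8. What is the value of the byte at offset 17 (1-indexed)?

1-indexed offset 17 is 0-indexed offset 16.
U+964C → 3-byte form E9 99 8C at offsets 0–2.
U+443D → 3-byte form E4 90 BD at offsets 3–5.
U+062D → 2-byte form D8 AD at offsets 6–7.
U+0A98 → 3-byte form E0 AA 98 at offsets 8–10.
U+05D4 → 2-byte form D7 94 at offsets 11–12.
U+95CC → 3-byte form E9 97 8C at offsets 13–15.
U+30DC → 3-byte form E3 83 9C at offsets 16–18.
Offset 16 falls in char 7's range; it's byte 1 of E3 83 9C = 0xE3.

0xE3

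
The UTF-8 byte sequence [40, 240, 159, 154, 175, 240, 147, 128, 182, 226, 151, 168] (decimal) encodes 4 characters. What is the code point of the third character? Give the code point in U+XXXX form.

Offset 0: leading byte 0x28 = 00101000 → 1-byte char #1 = 28.
Offset 1: leading byte 0xF0 = 11110000 → 4-byte char #2 = F0 9F 9A AF.
Offset 5: leading byte 0xF0 = 11110000 → 4-byte char #3 = F0 93 80 B6.
Leading byte 0xF0 = 11110000 matches 11110xxx → 4-byte sequence.
Byte 1: 0xF0 = 11110000, payload 000 (3 bits).
Byte 2: 0x93 = 10010011 (10xxxxxx ✓), payload 010011.
Byte 3: 0x80 = 10000000 (10xxxxxx ✓), payload 000000.
Byte 4: 0xB6 = 10110110 (10xxxxxx ✓), payload 110110.
Concatenate: 000010011000000110110 = 0x13036 (21 bits → U+13036).

U+13036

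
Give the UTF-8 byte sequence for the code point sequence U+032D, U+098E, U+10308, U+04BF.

U+032D: 2-byte form → CC AD.
U+098E: 3-byte form → E0 A6 8E.
U+10308: 4-byte form → F0 90 8C 88.
U+04BF: 2-byte form → D2 BF.
Concatenated (11 bytes): CC AD E0 A6 8E F0 90 8C 88 D2 BF.

CC AD E0 A6 8E F0 90 8C 88 D2 BF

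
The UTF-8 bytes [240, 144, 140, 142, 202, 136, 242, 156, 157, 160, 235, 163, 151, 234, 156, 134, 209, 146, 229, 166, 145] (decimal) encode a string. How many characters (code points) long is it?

7

Byte at offset 0: 0xF0 = 11110000 → 4-byte char (#1). Advance 4.
Byte at offset 4: 0xCA = 11001010 → 2-byte char (#2). Advance 2.
Byte at offset 6: 0xF2 = 11110010 → 4-byte char (#3). Advance 4.
Byte at offset 10: 0xEB = 11101011 → 3-byte char (#4). Advance 3.
Byte at offset 13: 0xEA = 11101010 → 3-byte char (#5). Advance 3.
Byte at offset 16: 0xD1 = 11010001 → 2-byte char (#6). Advance 2.
Byte at offset 18: 0xE5 = 11100101 → 3-byte char (#7). Advance 3.
Reached end at offset 21 after 7 code points.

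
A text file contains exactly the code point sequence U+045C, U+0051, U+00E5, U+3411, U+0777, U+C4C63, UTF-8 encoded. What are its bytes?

D1 9C 51 C3 A5 E3 90 91 DD B7 F3 84 B1 A3

U+045C: 2-byte form → D1 9C.
U+0051: 1-byte form → 51.
U+00E5: 2-byte form → C3 A5.
U+3411: 3-byte form → E3 90 91.
U+0777: 2-byte form → DD B7.
U+C4C63: 4-byte form → F3 84 B1 A3.
Concatenated (14 bytes): D1 9C 51 C3 A5 E3 90 91 DD B7 F3 84 B1 A3.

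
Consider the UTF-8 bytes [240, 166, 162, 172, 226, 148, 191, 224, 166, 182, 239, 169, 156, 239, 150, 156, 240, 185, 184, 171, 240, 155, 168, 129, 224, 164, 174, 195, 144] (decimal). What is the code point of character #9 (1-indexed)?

Offset 0: leading byte 0xF0 = 11110000 → 4-byte char #1 = F0 A6 A2 AC.
Offset 4: leading byte 0xE2 = 11100010 → 3-byte char #2 = E2 94 BF.
Offset 7: leading byte 0xE0 = 11100000 → 3-byte char #3 = E0 A6 B6.
Offset 10: leading byte 0xEF = 11101111 → 3-byte char #4 = EF A9 9C.
Offset 13: leading byte 0xEF = 11101111 → 3-byte char #5 = EF 96 9C.
Offset 16: leading byte 0xF0 = 11110000 → 4-byte char #6 = F0 B9 B8 AB.
Offset 20: leading byte 0xF0 = 11110000 → 4-byte char #7 = F0 9B A8 81.
Offset 24: leading byte 0xE0 = 11100000 → 3-byte char #8 = E0 A4 AE.
Offset 27: leading byte 0xC3 = 11000011 → 2-byte char #9 = C3 90.
Leading byte 0xC3 = 11000011 matches 110xxxxx → 2-byte sequence.
Byte 1: 0xC3 = 11000011, payload 00011 (5 bits).
Byte 2: 0x90 = 10010000 (10xxxxxx ✓), payload 010000.
Concatenate: 00011010000 = 0xD0 (11 bits → U+00D0).

U+00D0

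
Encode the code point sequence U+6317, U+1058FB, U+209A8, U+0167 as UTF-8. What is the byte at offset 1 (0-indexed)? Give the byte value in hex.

U+6317 → 3-byte form E6 8C 97 at offsets 0–2.
Offset 1 falls in char 1's range; it's byte 2 of E6 8C 97 = 0x8C.

0x8C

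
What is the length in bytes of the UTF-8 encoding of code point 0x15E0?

U+15E0 = 0x15E0. UTF-8 uses 1 byte below 0x80, 2 below 0x800, 3 below 0x10000, 4 up to 0x10FFFF. 0x15E0 is in U+0800–U+FFFF → 3 bytes.

3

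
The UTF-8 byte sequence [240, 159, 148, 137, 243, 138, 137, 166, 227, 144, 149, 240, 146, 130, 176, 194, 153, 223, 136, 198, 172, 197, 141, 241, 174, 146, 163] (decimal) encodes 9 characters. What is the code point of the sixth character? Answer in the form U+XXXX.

U+07C8

Offset 0: leading byte 0xF0 = 11110000 → 4-byte char #1 = F0 9F 94 89.
Offset 4: leading byte 0xF3 = 11110011 → 4-byte char #2 = F3 8A 89 A6.
Offset 8: leading byte 0xE3 = 11100011 → 3-byte char #3 = E3 90 95.
Offset 11: leading byte 0xF0 = 11110000 → 4-byte char #4 = F0 92 82 B0.
Offset 15: leading byte 0xC2 = 11000010 → 2-byte char #5 = C2 99.
Offset 17: leading byte 0xDF = 11011111 → 2-byte char #6 = DF 88.
Leading byte 0xDF = 11011111 matches 110xxxxx → 2-byte sequence.
Byte 1: 0xDF = 11011111, payload 11111 (5 bits).
Byte 2: 0x88 = 10001000 (10xxxxxx ✓), payload 001000.
Concatenate: 11111001000 = 0x7C8 (11 bits → U+07C8).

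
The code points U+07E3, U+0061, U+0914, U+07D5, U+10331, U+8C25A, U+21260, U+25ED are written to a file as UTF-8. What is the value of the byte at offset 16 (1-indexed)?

0x9A

1-indexed offset 16 is 0-indexed offset 15.
U+07E3 → 2-byte form DF A3 at offsets 0–1.
U+0061 → 1-byte form 61 at offsets 2–2.
U+0914 → 3-byte form E0 A4 94 at offsets 3–5.
U+07D5 → 2-byte form DF 95 at offsets 6–7.
U+10331 → 4-byte form F0 90 8C B1 at offsets 8–11.
U+8C25A → 4-byte form F2 8C 89 9A at offsets 12–15.
Offset 15 falls in char 6's range; it's byte 4 of F2 8C 89 9A = 0x9A.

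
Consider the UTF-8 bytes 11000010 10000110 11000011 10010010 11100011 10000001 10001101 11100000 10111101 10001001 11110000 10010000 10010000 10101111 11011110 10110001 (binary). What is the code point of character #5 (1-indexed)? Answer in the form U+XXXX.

U+1042F

Offset 0: leading byte 0xC2 = 11000010 → 2-byte char #1 = C2 86.
Offset 2: leading byte 0xC3 = 11000011 → 2-byte char #2 = C3 92.
Offset 4: leading byte 0xE3 = 11100011 → 3-byte char #3 = E3 81 8D.
Offset 7: leading byte 0xE0 = 11100000 → 3-byte char #4 = E0 BD 89.
Offset 10: leading byte 0xF0 = 11110000 → 4-byte char #5 = F0 90 90 AF.
Leading byte 0xF0 = 11110000 matches 11110xxx → 4-byte sequence.
Byte 1: 0xF0 = 11110000, payload 000 (3 bits).
Byte 2: 0x90 = 10010000 (10xxxxxx ✓), payload 010000.
Byte 3: 0x90 = 10010000 (10xxxxxx ✓), payload 010000.
Byte 4: 0xAF = 10101111 (10xxxxxx ✓), payload 101111.
Concatenate: 000010000010000101111 = 0x1042F (21 bits → U+1042F).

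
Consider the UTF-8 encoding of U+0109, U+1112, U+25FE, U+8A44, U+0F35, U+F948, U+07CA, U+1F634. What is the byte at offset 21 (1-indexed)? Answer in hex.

1-indexed offset 21 is 0-indexed offset 20.
U+0109 → 2-byte form C4 89 at offsets 0–1.
U+1112 → 3-byte form E1 84 92 at offsets 2–4.
U+25FE → 3-byte form E2 97 BE at offsets 5–7.
U+8A44 → 3-byte form E8 A9 84 at offsets 8–10.
U+0F35 → 3-byte form E0 BC B5 at offsets 11–13.
U+F948 → 3-byte form EF A5 88 at offsets 14–16.
U+07CA → 2-byte form DF 8A at offsets 17–18.
U+1F634 → 4-byte form F0 9F 98 B4 at offsets 19–22.
Offset 20 falls in char 8's range; it's byte 2 of F0 9F 98 B4 = 0x9F.

0x9F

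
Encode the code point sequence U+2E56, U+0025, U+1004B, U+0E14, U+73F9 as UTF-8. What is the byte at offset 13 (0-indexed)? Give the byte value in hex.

0xB9

U+2E56 → 3-byte form E2 B9 96 at offsets 0–2.
U+0025 → 1-byte form 25 at offsets 3–3.
U+1004B → 4-byte form F0 90 81 8B at offsets 4–7.
U+0E14 → 3-byte form E0 B8 94 at offsets 8–10.
U+73F9 → 3-byte form E7 8F B9 at offsets 11–13.
Offset 13 falls in char 5's range; it's byte 3 of E7 8F B9 = 0xB9.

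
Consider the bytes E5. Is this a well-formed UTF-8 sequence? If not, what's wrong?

Leading byte 0xE5 = 11100101 → 3-byte form, but only 1 byte is present.

invalid (sequence truncated)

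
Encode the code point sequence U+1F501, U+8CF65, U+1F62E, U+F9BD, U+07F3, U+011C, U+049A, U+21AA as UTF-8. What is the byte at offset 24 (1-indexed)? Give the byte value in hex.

1-indexed offset 24 is 0-indexed offset 23.
U+1F501 → 4-byte form F0 9F 94 81 at offsets 0–3.
U+8CF65 → 4-byte form F2 8C BD A5 at offsets 4–7.
U+1F62E → 4-byte form F0 9F 98 AE at offsets 8–11.
U+F9BD → 3-byte form EF A6 BD at offsets 12–14.
U+07F3 → 2-byte form DF B3 at offsets 15–16.
U+011C → 2-byte form C4 9C at offsets 17–18.
U+049A → 2-byte form D2 9A at offsets 19–20.
U+21AA → 3-byte form E2 86 AA at offsets 21–23.
Offset 23 falls in char 8's range; it's byte 3 of E2 86 AA = 0xAA.

0xAA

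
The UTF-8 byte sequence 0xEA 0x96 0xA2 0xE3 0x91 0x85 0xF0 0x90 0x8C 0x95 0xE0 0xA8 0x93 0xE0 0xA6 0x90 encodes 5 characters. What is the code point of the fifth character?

U+0990

Offset 0: leading byte 0xEA = 11101010 → 3-byte char #1 = EA 96 A2.
Offset 3: leading byte 0xE3 = 11100011 → 3-byte char #2 = E3 91 85.
Offset 6: leading byte 0xF0 = 11110000 → 4-byte char #3 = F0 90 8C 95.
Offset 10: leading byte 0xE0 = 11100000 → 3-byte char #4 = E0 A8 93.
Offset 13: leading byte 0xE0 = 11100000 → 3-byte char #5 = E0 A6 90.
Leading byte 0xE0 = 11100000 matches 1110xxxx → 3-byte sequence.
Byte 1: 0xE0 = 11100000, payload 0000 (4 bits).
Byte 2: 0xA6 = 10100110 (10xxxxxx ✓), payload 100110.
Byte 3: 0x90 = 10010000 (10xxxxxx ✓), payload 010000.
Concatenate: 0000100110010000 = 0x990 (16 bits → U+0990).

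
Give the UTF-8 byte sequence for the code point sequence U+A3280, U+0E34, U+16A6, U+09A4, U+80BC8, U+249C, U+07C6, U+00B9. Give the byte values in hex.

F2 A3 8A 80 E0 B8 B4 E1 9A A6 E0 A6 A4 F2 80 AF 88 E2 92 9C DF 86 C2 B9

U+A3280: 4-byte form → F2 A3 8A 80.
U+0E34: 3-byte form → E0 B8 B4.
U+16A6: 3-byte form → E1 9A A6.
U+09A4: 3-byte form → E0 A6 A4.
U+80BC8: 4-byte form → F2 80 AF 88.
U+249C: 3-byte form → E2 92 9C.
U+07C6: 2-byte form → DF 86.
U+00B9: 2-byte form → C2 B9.
Concatenated (24 bytes): F2 A3 8A 80 E0 B8 B4 E1 9A A6 E0 A6 A4 F2 80 AF 88 E2 92 9C DF 86 C2 B9.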